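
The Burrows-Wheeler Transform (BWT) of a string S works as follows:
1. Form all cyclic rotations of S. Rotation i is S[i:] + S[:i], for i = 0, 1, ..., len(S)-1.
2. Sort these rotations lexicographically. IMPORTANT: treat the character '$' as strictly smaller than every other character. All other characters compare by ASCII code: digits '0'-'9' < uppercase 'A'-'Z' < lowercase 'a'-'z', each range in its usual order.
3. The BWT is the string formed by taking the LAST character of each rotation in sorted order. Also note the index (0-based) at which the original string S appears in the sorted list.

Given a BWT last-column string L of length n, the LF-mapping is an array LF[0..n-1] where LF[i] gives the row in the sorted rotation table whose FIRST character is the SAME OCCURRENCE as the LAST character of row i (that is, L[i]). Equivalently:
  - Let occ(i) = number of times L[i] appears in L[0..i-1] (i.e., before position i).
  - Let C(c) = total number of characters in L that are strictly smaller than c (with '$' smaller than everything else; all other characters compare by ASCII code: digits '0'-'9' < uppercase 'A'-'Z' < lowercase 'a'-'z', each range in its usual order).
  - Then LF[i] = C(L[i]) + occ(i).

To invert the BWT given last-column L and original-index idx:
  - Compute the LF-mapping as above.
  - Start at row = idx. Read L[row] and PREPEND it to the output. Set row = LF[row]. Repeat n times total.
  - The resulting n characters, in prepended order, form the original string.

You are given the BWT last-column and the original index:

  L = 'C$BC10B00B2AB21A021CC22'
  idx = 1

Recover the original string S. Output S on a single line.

Answer: 010B1AB01B2CC022B2A2CC$

Derivation:
LF mapping: 19 0 15 20 5 1 16 2 3 17 8 13 18 9 6 14 4 10 7 21 22 11 12
Walk LF starting at row 1, prepending L[row]:
  step 1: row=1, L[1]='$', prepend. Next row=LF[1]=0
  step 2: row=0, L[0]='C', prepend. Next row=LF[0]=19
  step 3: row=19, L[19]='C', prepend. Next row=LF[19]=21
  step 4: row=21, L[21]='2', prepend. Next row=LF[21]=11
  step 5: row=11, L[11]='A', prepend. Next row=LF[11]=13
  step 6: row=13, L[13]='2', prepend. Next row=LF[13]=9
  step 7: row=9, L[9]='B', prepend. Next row=LF[9]=17
  step 8: row=17, L[17]='2', prepend. Next row=LF[17]=10
  step 9: row=10, L[10]='2', prepend. Next row=LF[10]=8
  step 10: row=8, L[8]='0', prepend. Next row=LF[8]=3
  step 11: row=3, L[3]='C', prepend. Next row=LF[3]=20
  step 12: row=20, L[20]='C', prepend. Next row=LF[20]=22
  step 13: row=22, L[22]='2', prepend. Next row=LF[22]=12
  step 14: row=12, L[12]='B', prepend. Next row=LF[12]=18
  step 15: row=18, L[18]='1', prepend. Next row=LF[18]=7
  step 16: row=7, L[7]='0', prepend. Next row=LF[7]=2
  step 17: row=2, L[2]='B', prepend. Next row=LF[2]=15
  step 18: row=15, L[15]='A', prepend. Next row=LF[15]=14
  step 19: row=14, L[14]='1', prepend. Next row=LF[14]=6
  step 20: row=6, L[6]='B', prepend. Next row=LF[6]=16
  step 21: row=16, L[16]='0', prepend. Next row=LF[16]=4
  step 22: row=4, L[4]='1', prepend. Next row=LF[4]=5
  step 23: row=5, L[5]='0', prepend. Next row=LF[5]=1
Reversed output: 010B1AB01B2CC022B2A2CC$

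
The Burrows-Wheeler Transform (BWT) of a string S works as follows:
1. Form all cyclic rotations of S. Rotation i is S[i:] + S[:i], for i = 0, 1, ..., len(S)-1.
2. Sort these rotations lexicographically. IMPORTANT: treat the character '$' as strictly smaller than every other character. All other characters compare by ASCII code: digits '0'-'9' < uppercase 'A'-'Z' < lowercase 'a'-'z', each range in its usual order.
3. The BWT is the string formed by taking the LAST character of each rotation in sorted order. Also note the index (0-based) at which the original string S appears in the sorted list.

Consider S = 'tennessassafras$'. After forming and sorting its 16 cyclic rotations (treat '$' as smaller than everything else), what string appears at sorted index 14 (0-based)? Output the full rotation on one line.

All 16 rotations (rotation i = S[i:]+S[:i]):
  rot[0] = tennessassafras$
  rot[1] = ennessassafras$t
  rot[2] = nnessassafras$te
  rot[3] = nessassafras$ten
  rot[4] = essassafras$tenn
  rot[5] = ssassafras$tenne
  rot[6] = sassafras$tennes
  rot[7] = assafras$tenness
  rot[8] = ssafras$tennessa
  rot[9] = safras$tennessas
  rot[10] = afras$tennessass
  rot[11] = fras$tennessassa
  rot[12] = ras$tennessassaf
  rot[13] = as$tennessassafr
  rot[14] = s$tennessassafra
  rot[15] = $tennessassafras
Sorted (with $ < everything):
  sorted[0] = $tennessassafras
  sorted[1] = afras$tennessass
  sorted[2] = as$tennessassafr
  sorted[3] = assafras$tenness
  sorted[4] = ennessassafras$t
  sorted[5] = essassafras$tenn
  sorted[6] = fras$tennessassa
  sorted[7] = nessassafras$ten
  sorted[8] = nnessassafras$te
  sorted[9] = ras$tennessassaf
  sorted[10] = s$tennessassafra
  sorted[11] = safras$tennessas
  sorted[12] = sassafras$tennes
  sorted[13] = ssafras$tennessa
  sorted[14] = ssassafras$tenne
  sorted[15] = tennessassafras$
sorted[14] = ssassafras$tenne

Answer: ssassafras$tenne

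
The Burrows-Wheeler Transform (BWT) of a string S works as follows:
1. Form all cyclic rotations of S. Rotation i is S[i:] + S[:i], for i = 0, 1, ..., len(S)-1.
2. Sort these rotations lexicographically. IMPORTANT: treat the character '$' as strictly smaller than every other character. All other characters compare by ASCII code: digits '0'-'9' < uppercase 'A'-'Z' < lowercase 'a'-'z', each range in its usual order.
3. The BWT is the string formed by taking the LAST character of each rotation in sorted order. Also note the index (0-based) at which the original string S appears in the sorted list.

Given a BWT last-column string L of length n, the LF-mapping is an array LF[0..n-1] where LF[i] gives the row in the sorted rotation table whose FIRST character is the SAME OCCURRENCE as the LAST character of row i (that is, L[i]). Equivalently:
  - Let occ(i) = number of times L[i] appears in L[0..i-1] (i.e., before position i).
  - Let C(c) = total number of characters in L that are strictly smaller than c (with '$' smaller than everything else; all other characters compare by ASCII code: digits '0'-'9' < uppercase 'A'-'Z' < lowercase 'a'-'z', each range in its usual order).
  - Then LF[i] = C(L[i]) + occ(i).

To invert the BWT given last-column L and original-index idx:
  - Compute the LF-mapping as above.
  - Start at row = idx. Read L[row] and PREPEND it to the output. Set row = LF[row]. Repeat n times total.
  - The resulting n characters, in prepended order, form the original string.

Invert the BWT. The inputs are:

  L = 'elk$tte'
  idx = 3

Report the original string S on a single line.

Answer: kettle$

Derivation:
LF mapping: 1 4 3 0 5 6 2
Walk LF starting at row 3, prepending L[row]:
  step 1: row=3, L[3]='$', prepend. Next row=LF[3]=0
  step 2: row=0, L[0]='e', prepend. Next row=LF[0]=1
  step 3: row=1, L[1]='l', prepend. Next row=LF[1]=4
  step 4: row=4, L[4]='t', prepend. Next row=LF[4]=5
  step 5: row=5, L[5]='t', prepend. Next row=LF[5]=6
  step 6: row=6, L[6]='e', prepend. Next row=LF[6]=2
  step 7: row=2, L[2]='k', prepend. Next row=LF[2]=3
Reversed output: kettle$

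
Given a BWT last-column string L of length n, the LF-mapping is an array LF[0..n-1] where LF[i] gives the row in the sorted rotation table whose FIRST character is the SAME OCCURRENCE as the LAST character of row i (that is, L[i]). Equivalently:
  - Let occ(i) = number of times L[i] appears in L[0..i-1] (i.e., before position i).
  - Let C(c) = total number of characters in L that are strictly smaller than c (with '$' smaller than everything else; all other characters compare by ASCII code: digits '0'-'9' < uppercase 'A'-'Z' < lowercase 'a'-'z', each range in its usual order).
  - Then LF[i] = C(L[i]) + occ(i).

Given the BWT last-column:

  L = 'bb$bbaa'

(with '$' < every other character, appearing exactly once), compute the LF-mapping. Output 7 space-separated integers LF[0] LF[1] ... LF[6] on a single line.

Char counts: '$':1, 'a':2, 'b':4
C (first-col start): C('$')=0, C('a')=1, C('b')=3
L[0]='b': occ=0, LF[0]=C('b')+0=3+0=3
L[1]='b': occ=1, LF[1]=C('b')+1=3+1=4
L[2]='$': occ=0, LF[2]=C('$')+0=0+0=0
L[3]='b': occ=2, LF[3]=C('b')+2=3+2=5
L[4]='b': occ=3, LF[4]=C('b')+3=3+3=6
L[5]='a': occ=0, LF[5]=C('a')+0=1+0=1
L[6]='a': occ=1, LF[6]=C('a')+1=1+1=2

Answer: 3 4 0 5 6 1 2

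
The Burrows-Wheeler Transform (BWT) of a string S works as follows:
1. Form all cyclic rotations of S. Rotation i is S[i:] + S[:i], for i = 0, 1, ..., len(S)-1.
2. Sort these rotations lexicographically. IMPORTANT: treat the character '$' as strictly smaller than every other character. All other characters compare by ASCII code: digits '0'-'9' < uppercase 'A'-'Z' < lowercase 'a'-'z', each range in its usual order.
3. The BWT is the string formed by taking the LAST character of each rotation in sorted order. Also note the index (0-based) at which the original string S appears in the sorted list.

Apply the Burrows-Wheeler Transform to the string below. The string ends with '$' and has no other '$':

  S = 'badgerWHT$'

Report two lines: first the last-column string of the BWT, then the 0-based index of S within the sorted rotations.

All 10 rotations (rotation i = S[i:]+S[:i]):
  rot[0] = badgerWHT$
  rot[1] = adgerWHT$b
  rot[2] = dgerWHT$ba
  rot[3] = gerWHT$bad
  rot[4] = erWHT$badg
  rot[5] = rWHT$badge
  rot[6] = WHT$badger
  rot[7] = HT$badgerW
  rot[8] = T$badgerWH
  rot[9] = $badgerWHT
Sorted (with $ < everything):
  sorted[0] = $badgerWHT  (last char: 'T')
  sorted[1] = HT$badgerW  (last char: 'W')
  sorted[2] = T$badgerWH  (last char: 'H')
  sorted[3] = WHT$badger  (last char: 'r')
  sorted[4] = adgerWHT$b  (last char: 'b')
  sorted[5] = badgerWHT$  (last char: '$')
  sorted[6] = dgerWHT$ba  (last char: 'a')
  sorted[7] = erWHT$badg  (last char: 'g')
  sorted[8] = gerWHT$bad  (last char: 'd')
  sorted[9] = rWHT$badge  (last char: 'e')
Last column: TWHrb$agde
Original string S is at sorted index 5

Answer: TWHrb$agde
5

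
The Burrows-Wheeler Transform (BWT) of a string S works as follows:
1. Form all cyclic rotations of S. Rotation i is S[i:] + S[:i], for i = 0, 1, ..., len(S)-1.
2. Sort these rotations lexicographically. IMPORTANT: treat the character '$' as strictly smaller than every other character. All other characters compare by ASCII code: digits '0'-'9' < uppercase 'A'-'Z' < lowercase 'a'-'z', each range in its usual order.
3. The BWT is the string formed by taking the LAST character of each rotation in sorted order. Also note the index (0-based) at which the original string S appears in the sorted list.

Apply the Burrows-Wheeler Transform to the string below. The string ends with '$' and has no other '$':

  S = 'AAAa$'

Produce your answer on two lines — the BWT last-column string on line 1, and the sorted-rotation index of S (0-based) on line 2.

Answer: a$AAA
1

Derivation:
All 5 rotations (rotation i = S[i:]+S[:i]):
  rot[0] = AAAa$
  rot[1] = AAa$A
  rot[2] = Aa$AA
  rot[3] = a$AAA
  rot[4] = $AAAa
Sorted (with $ < everything):
  sorted[0] = $AAAa  (last char: 'a')
  sorted[1] = AAAa$  (last char: '$')
  sorted[2] = AAa$A  (last char: 'A')
  sorted[3] = Aa$AA  (last char: 'A')
  sorted[4] = a$AAA  (last char: 'A')
Last column: a$AAA
Original string S is at sorted index 1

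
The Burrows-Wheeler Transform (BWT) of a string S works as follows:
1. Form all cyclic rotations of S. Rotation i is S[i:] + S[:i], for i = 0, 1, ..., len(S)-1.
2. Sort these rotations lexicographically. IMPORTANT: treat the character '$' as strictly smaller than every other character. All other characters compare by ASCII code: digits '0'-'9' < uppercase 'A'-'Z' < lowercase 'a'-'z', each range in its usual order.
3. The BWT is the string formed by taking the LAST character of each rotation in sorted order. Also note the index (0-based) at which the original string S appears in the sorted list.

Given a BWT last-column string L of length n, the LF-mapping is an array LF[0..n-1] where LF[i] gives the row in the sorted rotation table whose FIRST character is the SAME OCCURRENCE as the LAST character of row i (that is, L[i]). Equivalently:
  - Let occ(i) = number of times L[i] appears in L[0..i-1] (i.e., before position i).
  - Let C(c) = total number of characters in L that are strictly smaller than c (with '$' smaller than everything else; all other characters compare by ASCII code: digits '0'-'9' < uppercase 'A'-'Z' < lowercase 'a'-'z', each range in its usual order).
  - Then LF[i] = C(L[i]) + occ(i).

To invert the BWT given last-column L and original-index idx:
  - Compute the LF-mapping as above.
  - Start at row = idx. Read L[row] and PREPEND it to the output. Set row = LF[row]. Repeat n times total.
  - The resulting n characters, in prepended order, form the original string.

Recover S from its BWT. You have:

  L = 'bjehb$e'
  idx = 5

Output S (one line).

LF mapping: 1 6 3 5 2 0 4
Walk LF starting at row 5, prepending L[row]:
  step 1: row=5, L[5]='$', prepend. Next row=LF[5]=0
  step 2: row=0, L[0]='b', prepend. Next row=LF[0]=1
  step 3: row=1, L[1]='j', prepend. Next row=LF[1]=6
  step 4: row=6, L[6]='e', prepend. Next row=LF[6]=4
  step 5: row=4, L[4]='b', prepend. Next row=LF[4]=2
  step 6: row=2, L[2]='e', prepend. Next row=LF[2]=3
  step 7: row=3, L[3]='h', prepend. Next row=LF[3]=5
Reversed output: hebejb$

Answer: hebejb$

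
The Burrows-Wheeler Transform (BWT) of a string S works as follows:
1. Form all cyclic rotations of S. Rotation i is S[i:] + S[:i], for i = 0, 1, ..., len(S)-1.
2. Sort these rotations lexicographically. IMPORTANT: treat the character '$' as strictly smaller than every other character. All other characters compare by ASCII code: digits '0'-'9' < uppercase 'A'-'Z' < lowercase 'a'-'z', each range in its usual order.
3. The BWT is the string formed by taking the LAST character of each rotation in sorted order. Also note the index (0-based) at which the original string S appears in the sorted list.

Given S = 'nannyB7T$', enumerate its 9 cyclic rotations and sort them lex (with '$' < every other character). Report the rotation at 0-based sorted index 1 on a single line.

Answer: 7T$nannyB

Derivation:
All 9 rotations (rotation i = S[i:]+S[:i]):
  rot[0] = nannyB7T$
  rot[1] = annyB7T$n
  rot[2] = nnyB7T$na
  rot[3] = nyB7T$nan
  rot[4] = yB7T$nann
  rot[5] = B7T$nanny
  rot[6] = 7T$nannyB
  rot[7] = T$nannyB7
  rot[8] = $nannyB7T
Sorted (with $ < everything):
  sorted[0] = $nannyB7T
  sorted[1] = 7T$nannyB
  sorted[2] = B7T$nanny
  sorted[3] = T$nannyB7
  sorted[4] = annyB7T$n
  sorted[5] = nannyB7T$
  sorted[6] = nnyB7T$na
  sorted[7] = nyB7T$nan
  sorted[8] = yB7T$nann
sorted[1] = 7T$nannyB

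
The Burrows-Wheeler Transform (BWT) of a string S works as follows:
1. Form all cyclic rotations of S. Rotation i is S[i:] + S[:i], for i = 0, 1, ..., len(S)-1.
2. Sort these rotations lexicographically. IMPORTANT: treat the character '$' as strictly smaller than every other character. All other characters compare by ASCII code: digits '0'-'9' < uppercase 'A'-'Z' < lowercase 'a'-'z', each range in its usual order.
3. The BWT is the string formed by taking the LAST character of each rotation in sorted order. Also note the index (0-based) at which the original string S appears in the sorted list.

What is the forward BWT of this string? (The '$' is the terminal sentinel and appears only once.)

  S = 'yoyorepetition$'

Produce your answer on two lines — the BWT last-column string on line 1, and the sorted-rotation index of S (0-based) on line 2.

Answer: nrpttoiyyeoieo$
14

Derivation:
All 15 rotations (rotation i = S[i:]+S[:i]):
  rot[0] = yoyorepetition$
  rot[1] = oyorepetition$y
  rot[2] = yorepetition$yo
  rot[3] = orepetition$yoy
  rot[4] = repetition$yoyo
  rot[5] = epetition$yoyor
  rot[6] = petition$yoyore
  rot[7] = etition$yoyorep
  rot[8] = tition$yoyorepe
  rot[9] = ition$yoyorepet
  rot[10] = tion$yoyorepeti
  rot[11] = ion$yoyorepetit
  rot[12] = on$yoyorepetiti
  rot[13] = n$yoyorepetitio
  rot[14] = $yoyorepetition
Sorted (with $ < everything):
  sorted[0] = $yoyorepetition  (last char: 'n')
  sorted[1] = epetition$yoyor  (last char: 'r')
  sorted[2] = etition$yoyorep  (last char: 'p')
  sorted[3] = ion$yoyorepetit  (last char: 't')
  sorted[4] = ition$yoyorepet  (last char: 't')
  sorted[5] = n$yoyorepetitio  (last char: 'o')
  sorted[6] = on$yoyorepetiti  (last char: 'i')
  sorted[7] = orepetition$yoy  (last char: 'y')
  sorted[8] = oyorepetition$y  (last char: 'y')
  sorted[9] = petition$yoyore  (last char: 'e')
  sorted[10] = repetition$yoyo  (last char: 'o')
  sorted[11] = tion$yoyorepeti  (last char: 'i')
  sorted[12] = tition$yoyorepe  (last char: 'e')
  sorted[13] = yorepetition$yo  (last char: 'o')
  sorted[14] = yoyorepetition$  (last char: '$')
Last column: nrpttoiyyeoieo$
Original string S is at sorted index 14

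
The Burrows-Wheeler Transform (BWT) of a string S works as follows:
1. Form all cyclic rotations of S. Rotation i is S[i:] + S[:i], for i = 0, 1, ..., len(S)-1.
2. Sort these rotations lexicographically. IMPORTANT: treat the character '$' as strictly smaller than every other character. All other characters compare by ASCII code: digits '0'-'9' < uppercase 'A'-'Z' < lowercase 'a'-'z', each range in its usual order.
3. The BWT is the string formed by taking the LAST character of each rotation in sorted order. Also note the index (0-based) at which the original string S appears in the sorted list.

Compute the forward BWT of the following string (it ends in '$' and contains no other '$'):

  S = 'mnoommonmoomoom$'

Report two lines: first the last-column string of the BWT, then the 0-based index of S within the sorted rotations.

All 16 rotations (rotation i = S[i:]+S[:i]):
  rot[0] = mnoommonmoomoom$
  rot[1] = noommonmoomoom$m
  rot[2] = oommonmoomoom$mn
  rot[3] = ommonmoomoom$mno
  rot[4] = mmonmoomoom$mnoo
  rot[5] = monmoomoom$mnoom
  rot[6] = onmoomoom$mnoomm
  rot[7] = nmoomoom$mnoommo
  rot[8] = moomoom$mnoommon
  rot[9] = oomoom$mnoommonm
  rot[10] = omoom$mnoommonmo
  rot[11] = moom$mnoommonmoo
  rot[12] = oom$mnoommonmoom
  rot[13] = om$mnoommonmoomo
  rot[14] = m$mnoommonmoomoo
  rot[15] = $mnoommonmoomoom
Sorted (with $ < everything):
  sorted[0] = $mnoommonmoomoom  (last char: 'm')
  sorted[1] = m$mnoommonmoomoo  (last char: 'o')
  sorted[2] = mmonmoomoom$mnoo  (last char: 'o')
  sorted[3] = mnoommonmoomoom$  (last char: '$')
  sorted[4] = monmoomoom$mnoom  (last char: 'm')
  sorted[5] = moom$mnoommonmoo  (last char: 'o')
  sorted[6] = moomoom$mnoommon  (last char: 'n')
  sorted[7] = nmoomoom$mnoommo  (last char: 'o')
  sorted[8] = noommonmoomoom$m  (last char: 'm')
  sorted[9] = om$mnoommonmoomo  (last char: 'o')
  sorted[10] = ommonmoomoom$mno  (last char: 'o')
  sorted[11] = omoom$mnoommonmo  (last char: 'o')
  sorted[12] = onmoomoom$mnoomm  (last char: 'm')
  sorted[13] = oom$mnoommonmoom  (last char: 'm')
  sorted[14] = oommonmoomoom$mn  (last char: 'n')
  sorted[15] = oomoom$mnoommonm  (last char: 'm')
Last column: moo$monomooommnm
Original string S is at sorted index 3

Answer: moo$monomooommnm
3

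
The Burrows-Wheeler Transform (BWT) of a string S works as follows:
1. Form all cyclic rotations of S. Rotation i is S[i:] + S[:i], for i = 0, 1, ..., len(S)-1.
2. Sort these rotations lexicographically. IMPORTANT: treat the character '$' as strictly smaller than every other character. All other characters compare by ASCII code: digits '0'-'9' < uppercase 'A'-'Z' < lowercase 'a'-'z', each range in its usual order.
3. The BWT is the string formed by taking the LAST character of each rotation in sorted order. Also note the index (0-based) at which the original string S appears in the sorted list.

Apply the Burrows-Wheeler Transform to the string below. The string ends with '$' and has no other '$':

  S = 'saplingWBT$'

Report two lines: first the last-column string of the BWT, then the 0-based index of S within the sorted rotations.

Answer: TWBgsnlpia$
10

Derivation:
All 11 rotations (rotation i = S[i:]+S[:i]):
  rot[0] = saplingWBT$
  rot[1] = aplingWBT$s
  rot[2] = plingWBT$sa
  rot[3] = lingWBT$sap
  rot[4] = ingWBT$sapl
  rot[5] = ngWBT$sapli
  rot[6] = gWBT$saplin
  rot[7] = WBT$sapling
  rot[8] = BT$saplingW
  rot[9] = T$saplingWB
  rot[10] = $saplingWBT
Sorted (with $ < everything):
  sorted[0] = $saplingWBT  (last char: 'T')
  sorted[1] = BT$saplingW  (last char: 'W')
  sorted[2] = T$saplingWB  (last char: 'B')
  sorted[3] = WBT$sapling  (last char: 'g')
  sorted[4] = aplingWBT$s  (last char: 's')
  sorted[5] = gWBT$saplin  (last char: 'n')
  sorted[6] = ingWBT$sapl  (last char: 'l')
  sorted[7] = lingWBT$sap  (last char: 'p')
  sorted[8] = ngWBT$sapli  (last char: 'i')
  sorted[9] = plingWBT$sa  (last char: 'a')
  sorted[10] = saplingWBT$  (last char: '$')
Last column: TWBgsnlpia$
Original string S is at sorted index 10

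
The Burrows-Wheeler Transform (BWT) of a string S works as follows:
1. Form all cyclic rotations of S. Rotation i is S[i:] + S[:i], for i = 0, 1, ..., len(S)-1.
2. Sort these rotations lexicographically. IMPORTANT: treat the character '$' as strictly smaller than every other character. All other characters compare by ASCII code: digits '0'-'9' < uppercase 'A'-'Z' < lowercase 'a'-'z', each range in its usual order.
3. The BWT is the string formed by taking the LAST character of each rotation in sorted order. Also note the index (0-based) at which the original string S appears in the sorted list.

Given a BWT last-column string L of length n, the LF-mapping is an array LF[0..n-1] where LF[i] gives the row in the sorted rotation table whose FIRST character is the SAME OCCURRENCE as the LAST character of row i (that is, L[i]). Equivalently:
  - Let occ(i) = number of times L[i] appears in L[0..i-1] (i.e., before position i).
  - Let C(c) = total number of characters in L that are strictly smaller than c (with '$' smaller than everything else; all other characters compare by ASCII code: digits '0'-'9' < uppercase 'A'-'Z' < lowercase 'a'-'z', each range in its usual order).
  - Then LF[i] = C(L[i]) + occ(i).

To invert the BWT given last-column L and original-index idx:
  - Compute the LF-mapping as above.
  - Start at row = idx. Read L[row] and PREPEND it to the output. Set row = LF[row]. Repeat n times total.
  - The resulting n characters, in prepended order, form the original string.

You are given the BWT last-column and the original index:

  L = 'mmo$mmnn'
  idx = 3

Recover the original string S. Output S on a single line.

LF mapping: 1 2 7 0 3 4 5 6
Walk LF starting at row 3, prepending L[row]:
  step 1: row=3, L[3]='$', prepend. Next row=LF[3]=0
  step 2: row=0, L[0]='m', prepend. Next row=LF[0]=1
  step 3: row=1, L[1]='m', prepend. Next row=LF[1]=2
  step 4: row=2, L[2]='o', prepend. Next row=LF[2]=7
  step 5: row=7, L[7]='n', prepend. Next row=LF[7]=6
  step 6: row=6, L[6]='n', prepend. Next row=LF[6]=5
  step 7: row=5, L[5]='m', prepend. Next row=LF[5]=4
  step 8: row=4, L[4]='m', prepend. Next row=LF[4]=3
Reversed output: mmnnomm$

Answer: mmnnomm$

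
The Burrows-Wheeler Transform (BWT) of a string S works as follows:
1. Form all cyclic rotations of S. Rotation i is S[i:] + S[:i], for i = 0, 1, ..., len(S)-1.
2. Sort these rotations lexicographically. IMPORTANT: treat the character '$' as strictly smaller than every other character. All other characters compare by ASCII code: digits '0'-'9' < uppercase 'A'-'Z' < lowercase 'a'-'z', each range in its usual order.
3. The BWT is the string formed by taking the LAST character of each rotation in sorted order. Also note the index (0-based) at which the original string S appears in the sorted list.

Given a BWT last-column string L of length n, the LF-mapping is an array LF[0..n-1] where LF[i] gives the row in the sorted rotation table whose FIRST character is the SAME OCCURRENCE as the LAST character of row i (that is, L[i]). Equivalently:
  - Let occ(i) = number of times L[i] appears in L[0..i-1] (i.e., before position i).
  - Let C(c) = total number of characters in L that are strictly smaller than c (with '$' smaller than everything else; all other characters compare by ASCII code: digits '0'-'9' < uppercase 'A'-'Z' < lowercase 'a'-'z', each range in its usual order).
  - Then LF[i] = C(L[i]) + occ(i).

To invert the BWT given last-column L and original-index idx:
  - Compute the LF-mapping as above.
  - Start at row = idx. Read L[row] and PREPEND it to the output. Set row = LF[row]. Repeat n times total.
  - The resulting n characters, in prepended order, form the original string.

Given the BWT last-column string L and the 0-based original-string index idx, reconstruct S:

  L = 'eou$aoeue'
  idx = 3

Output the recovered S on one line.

Answer: eooaeuue$

Derivation:
LF mapping: 2 5 7 0 1 6 3 8 4
Walk LF starting at row 3, prepending L[row]:
  step 1: row=3, L[3]='$', prepend. Next row=LF[3]=0
  step 2: row=0, L[0]='e', prepend. Next row=LF[0]=2
  step 3: row=2, L[2]='u', prepend. Next row=LF[2]=7
  step 4: row=7, L[7]='u', prepend. Next row=LF[7]=8
  step 5: row=8, L[8]='e', prepend. Next row=LF[8]=4
  step 6: row=4, L[4]='a', prepend. Next row=LF[4]=1
  step 7: row=1, L[1]='o', prepend. Next row=LF[1]=5
  step 8: row=5, L[5]='o', prepend. Next row=LF[5]=6
  step 9: row=6, L[6]='e', prepend. Next row=LF[6]=3
Reversed output: eooaeuue$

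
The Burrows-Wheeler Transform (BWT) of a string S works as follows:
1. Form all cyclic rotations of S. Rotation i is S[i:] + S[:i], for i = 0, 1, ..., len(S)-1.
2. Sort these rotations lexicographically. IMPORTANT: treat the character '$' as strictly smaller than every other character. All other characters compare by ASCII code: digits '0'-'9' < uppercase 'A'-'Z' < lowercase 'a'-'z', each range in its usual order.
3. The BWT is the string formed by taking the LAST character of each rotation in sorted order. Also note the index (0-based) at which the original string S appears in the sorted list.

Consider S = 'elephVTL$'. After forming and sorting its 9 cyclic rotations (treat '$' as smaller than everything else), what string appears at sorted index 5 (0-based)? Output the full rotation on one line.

All 9 rotations (rotation i = S[i:]+S[:i]):
  rot[0] = elephVTL$
  rot[1] = lephVTL$e
  rot[2] = ephVTL$el
  rot[3] = phVTL$ele
  rot[4] = hVTL$elep
  rot[5] = VTL$eleph
  rot[6] = TL$elephV
  rot[7] = L$elephVT
  rot[8] = $elephVTL
Sorted (with $ < everything):
  sorted[0] = $elephVTL
  sorted[1] = L$elephVT
  sorted[2] = TL$elephV
  sorted[3] = VTL$eleph
  sorted[4] = elephVTL$
  sorted[5] = ephVTL$el
  sorted[6] = hVTL$elep
  sorted[7] = lephVTL$e
  sorted[8] = phVTL$ele
sorted[5] = ephVTL$el

Answer: ephVTL$el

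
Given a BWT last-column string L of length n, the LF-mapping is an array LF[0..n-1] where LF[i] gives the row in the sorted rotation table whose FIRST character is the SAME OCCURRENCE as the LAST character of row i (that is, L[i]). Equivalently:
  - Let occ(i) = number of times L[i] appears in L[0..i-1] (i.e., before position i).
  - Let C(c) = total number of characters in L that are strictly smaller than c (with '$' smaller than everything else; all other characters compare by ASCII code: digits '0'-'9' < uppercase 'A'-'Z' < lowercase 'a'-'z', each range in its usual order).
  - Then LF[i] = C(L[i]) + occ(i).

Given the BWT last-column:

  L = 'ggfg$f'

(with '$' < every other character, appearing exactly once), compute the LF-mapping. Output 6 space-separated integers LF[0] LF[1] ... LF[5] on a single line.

Answer: 3 4 1 5 0 2

Derivation:
Char counts: '$':1, 'f':2, 'g':3
C (first-col start): C('$')=0, C('f')=1, C('g')=3
L[0]='g': occ=0, LF[0]=C('g')+0=3+0=3
L[1]='g': occ=1, LF[1]=C('g')+1=3+1=4
L[2]='f': occ=0, LF[2]=C('f')+0=1+0=1
L[3]='g': occ=2, LF[3]=C('g')+2=3+2=5
L[4]='$': occ=0, LF[4]=C('$')+0=0+0=0
L[5]='f': occ=1, LF[5]=C('f')+1=1+1=2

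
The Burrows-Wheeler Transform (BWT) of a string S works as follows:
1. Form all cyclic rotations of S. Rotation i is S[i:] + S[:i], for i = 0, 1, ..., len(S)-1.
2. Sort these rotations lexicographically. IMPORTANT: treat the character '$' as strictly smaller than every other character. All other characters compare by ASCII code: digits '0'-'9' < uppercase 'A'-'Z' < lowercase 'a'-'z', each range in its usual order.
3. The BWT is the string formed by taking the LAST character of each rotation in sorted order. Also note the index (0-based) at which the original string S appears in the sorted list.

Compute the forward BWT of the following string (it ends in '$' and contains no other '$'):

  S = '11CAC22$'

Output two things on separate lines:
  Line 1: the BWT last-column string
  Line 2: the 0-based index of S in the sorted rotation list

All 8 rotations (rotation i = S[i:]+S[:i]):
  rot[0] = 11CAC22$
  rot[1] = 1CAC22$1
  rot[2] = CAC22$11
  rot[3] = AC22$11C
  rot[4] = C22$11CA
  rot[5] = 22$11CAC
  rot[6] = 2$11CAC2
  rot[7] = $11CAC22
Sorted (with $ < everything):
  sorted[0] = $11CAC22  (last char: '2')
  sorted[1] = 11CAC22$  (last char: '$')
  sorted[2] = 1CAC22$1  (last char: '1')
  sorted[3] = 2$11CAC2  (last char: '2')
  sorted[4] = 22$11CAC  (last char: 'C')
  sorted[5] = AC22$11C  (last char: 'C')
  sorted[6] = C22$11CA  (last char: 'A')
  sorted[7] = CAC22$11  (last char: '1')
Last column: 2$12CCA1
Original string S is at sorted index 1

Answer: 2$12CCA1
1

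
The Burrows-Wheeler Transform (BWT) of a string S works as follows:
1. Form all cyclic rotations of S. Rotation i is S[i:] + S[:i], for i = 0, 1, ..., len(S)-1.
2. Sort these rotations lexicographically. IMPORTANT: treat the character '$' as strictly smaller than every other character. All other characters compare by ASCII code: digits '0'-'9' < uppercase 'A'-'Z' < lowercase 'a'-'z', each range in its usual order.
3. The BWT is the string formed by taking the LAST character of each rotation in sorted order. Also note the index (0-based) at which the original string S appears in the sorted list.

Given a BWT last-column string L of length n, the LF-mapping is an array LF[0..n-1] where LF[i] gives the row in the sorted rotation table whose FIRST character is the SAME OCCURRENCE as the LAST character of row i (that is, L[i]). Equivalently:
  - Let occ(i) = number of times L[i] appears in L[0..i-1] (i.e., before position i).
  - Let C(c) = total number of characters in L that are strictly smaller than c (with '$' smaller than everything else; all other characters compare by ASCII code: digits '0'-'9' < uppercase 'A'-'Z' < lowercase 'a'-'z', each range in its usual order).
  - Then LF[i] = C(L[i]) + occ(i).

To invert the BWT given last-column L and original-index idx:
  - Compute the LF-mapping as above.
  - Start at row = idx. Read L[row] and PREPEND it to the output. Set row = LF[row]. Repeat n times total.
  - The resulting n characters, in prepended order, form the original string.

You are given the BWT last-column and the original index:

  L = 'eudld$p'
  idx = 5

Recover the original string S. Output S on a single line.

LF mapping: 3 6 1 4 2 0 5
Walk LF starting at row 5, prepending L[row]:
  step 1: row=5, L[5]='$', prepend. Next row=LF[5]=0
  step 2: row=0, L[0]='e', prepend. Next row=LF[0]=3
  step 3: row=3, L[3]='l', prepend. Next row=LF[3]=4
  step 4: row=4, L[4]='d', prepend. Next row=LF[4]=2
  step 5: row=2, L[2]='d', prepend. Next row=LF[2]=1
  step 6: row=1, L[1]='u', prepend. Next row=LF[1]=6
  step 7: row=6, L[6]='p', prepend. Next row=LF[6]=5
Reversed output: puddle$

Answer: puddle$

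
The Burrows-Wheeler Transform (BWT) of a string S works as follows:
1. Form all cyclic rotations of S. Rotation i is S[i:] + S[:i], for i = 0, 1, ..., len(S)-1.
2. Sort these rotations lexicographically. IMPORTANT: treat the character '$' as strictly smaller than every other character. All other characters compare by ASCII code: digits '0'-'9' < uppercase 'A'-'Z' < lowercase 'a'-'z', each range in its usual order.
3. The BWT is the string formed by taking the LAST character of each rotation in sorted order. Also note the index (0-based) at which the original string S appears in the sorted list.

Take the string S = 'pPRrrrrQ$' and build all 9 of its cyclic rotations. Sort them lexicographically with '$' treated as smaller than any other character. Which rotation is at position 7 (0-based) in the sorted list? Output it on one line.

Answer: rrrQ$pPRr

Derivation:
All 9 rotations (rotation i = S[i:]+S[:i]):
  rot[0] = pPRrrrrQ$
  rot[1] = PRrrrrQ$p
  rot[2] = RrrrrQ$pP
  rot[3] = rrrrQ$pPR
  rot[4] = rrrQ$pPRr
  rot[5] = rrQ$pPRrr
  rot[6] = rQ$pPRrrr
  rot[7] = Q$pPRrrrr
  rot[8] = $pPRrrrrQ
Sorted (with $ < everything):
  sorted[0] = $pPRrrrrQ
  sorted[1] = PRrrrrQ$p
  sorted[2] = Q$pPRrrrr
  sorted[3] = RrrrrQ$pP
  sorted[4] = pPRrrrrQ$
  sorted[5] = rQ$pPRrrr
  sorted[6] = rrQ$pPRrr
  sorted[7] = rrrQ$pPRr
  sorted[8] = rrrrQ$pPR
sorted[7] = rrrQ$pPRr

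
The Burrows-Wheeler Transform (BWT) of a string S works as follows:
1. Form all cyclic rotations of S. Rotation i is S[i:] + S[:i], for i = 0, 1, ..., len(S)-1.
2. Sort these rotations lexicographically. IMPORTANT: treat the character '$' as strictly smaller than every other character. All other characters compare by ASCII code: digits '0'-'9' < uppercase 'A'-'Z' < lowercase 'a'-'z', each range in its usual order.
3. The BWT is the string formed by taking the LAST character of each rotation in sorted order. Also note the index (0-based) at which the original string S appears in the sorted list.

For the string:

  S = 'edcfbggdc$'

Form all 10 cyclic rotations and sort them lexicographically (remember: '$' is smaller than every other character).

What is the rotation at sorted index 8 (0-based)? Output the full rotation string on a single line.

All 10 rotations (rotation i = S[i:]+S[:i]):
  rot[0] = edcfbggdc$
  rot[1] = dcfbggdc$e
  rot[2] = cfbggdc$ed
  rot[3] = fbggdc$edc
  rot[4] = bggdc$edcf
  rot[5] = ggdc$edcfb
  rot[6] = gdc$edcfbg
  rot[7] = dc$edcfbgg
  rot[8] = c$edcfbggd
  rot[9] = $edcfbggdc
Sorted (with $ < everything):
  sorted[0] = $edcfbggdc
  sorted[1] = bggdc$edcf
  sorted[2] = c$edcfbggd
  sorted[3] = cfbggdc$ed
  sorted[4] = dc$edcfbgg
  sorted[5] = dcfbggdc$e
  sorted[6] = edcfbggdc$
  sorted[7] = fbggdc$edc
  sorted[8] = gdc$edcfbg
  sorted[9] = ggdc$edcfb
sorted[8] = gdc$edcfbg

Answer: gdc$edcfbg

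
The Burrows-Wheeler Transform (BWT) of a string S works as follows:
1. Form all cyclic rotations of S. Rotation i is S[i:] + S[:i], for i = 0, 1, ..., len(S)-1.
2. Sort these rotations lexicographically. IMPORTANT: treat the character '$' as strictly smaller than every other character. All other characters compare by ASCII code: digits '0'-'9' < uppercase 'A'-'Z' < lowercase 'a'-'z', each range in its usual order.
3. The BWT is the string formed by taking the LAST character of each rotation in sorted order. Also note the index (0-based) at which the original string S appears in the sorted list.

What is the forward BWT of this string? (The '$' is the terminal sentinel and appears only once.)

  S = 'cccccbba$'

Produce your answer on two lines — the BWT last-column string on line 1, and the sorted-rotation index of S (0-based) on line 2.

All 9 rotations (rotation i = S[i:]+S[:i]):
  rot[0] = cccccbba$
  rot[1] = ccccbba$c
  rot[2] = cccbba$cc
  rot[3] = ccbba$ccc
  rot[4] = cbba$cccc
  rot[5] = bba$ccccc
  rot[6] = ba$cccccb
  rot[7] = a$cccccbb
  rot[8] = $cccccbba
Sorted (with $ < everything):
  sorted[0] = $cccccbba  (last char: 'a')
  sorted[1] = a$cccccbb  (last char: 'b')
  sorted[2] = ba$cccccb  (last char: 'b')
  sorted[3] = bba$ccccc  (last char: 'c')
  sorted[4] = cbba$cccc  (last char: 'c')
  sorted[5] = ccbba$ccc  (last char: 'c')
  sorted[6] = cccbba$cc  (last char: 'c')
  sorted[7] = ccccbba$c  (last char: 'c')
  sorted[8] = cccccbba$  (last char: '$')
Last column: abbccccc$
Original string S is at sorted index 8

Answer: abbccccc$
8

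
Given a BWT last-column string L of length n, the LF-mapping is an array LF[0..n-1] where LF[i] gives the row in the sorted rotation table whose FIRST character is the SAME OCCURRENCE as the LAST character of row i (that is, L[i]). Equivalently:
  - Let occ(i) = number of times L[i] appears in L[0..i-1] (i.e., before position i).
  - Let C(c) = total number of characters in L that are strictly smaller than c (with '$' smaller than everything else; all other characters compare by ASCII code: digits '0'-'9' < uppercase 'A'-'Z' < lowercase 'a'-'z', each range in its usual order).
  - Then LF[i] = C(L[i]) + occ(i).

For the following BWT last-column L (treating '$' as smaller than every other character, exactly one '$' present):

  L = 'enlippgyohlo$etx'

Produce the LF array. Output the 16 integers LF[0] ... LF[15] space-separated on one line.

Char counts: '$':1, 'e':2, 'g':1, 'h':1, 'i':1, 'l':2, 'n':1, 'o':2, 'p':2, 't':1, 'x':1, 'y':1
C (first-col start): C('$')=0, C('e')=1, C('g')=3, C('h')=4, C('i')=5, C('l')=6, C('n')=8, C('o')=9, C('p')=11, C('t')=13, C('x')=14, C('y')=15
L[0]='e': occ=0, LF[0]=C('e')+0=1+0=1
L[1]='n': occ=0, LF[1]=C('n')+0=8+0=8
L[2]='l': occ=0, LF[2]=C('l')+0=6+0=6
L[3]='i': occ=0, LF[3]=C('i')+0=5+0=5
L[4]='p': occ=0, LF[4]=C('p')+0=11+0=11
L[5]='p': occ=1, LF[5]=C('p')+1=11+1=12
L[6]='g': occ=0, LF[6]=C('g')+0=3+0=3
L[7]='y': occ=0, LF[7]=C('y')+0=15+0=15
L[8]='o': occ=0, LF[8]=C('o')+0=9+0=9
L[9]='h': occ=0, LF[9]=C('h')+0=4+0=4
L[10]='l': occ=1, LF[10]=C('l')+1=6+1=7
L[11]='o': occ=1, LF[11]=C('o')+1=9+1=10
L[12]='$': occ=0, LF[12]=C('$')+0=0+0=0
L[13]='e': occ=1, LF[13]=C('e')+1=1+1=2
L[14]='t': occ=0, LF[14]=C('t')+0=13+0=13
L[15]='x': occ=0, LF[15]=C('x')+0=14+0=14

Answer: 1 8 6 5 11 12 3 15 9 4 7 10 0 2 13 14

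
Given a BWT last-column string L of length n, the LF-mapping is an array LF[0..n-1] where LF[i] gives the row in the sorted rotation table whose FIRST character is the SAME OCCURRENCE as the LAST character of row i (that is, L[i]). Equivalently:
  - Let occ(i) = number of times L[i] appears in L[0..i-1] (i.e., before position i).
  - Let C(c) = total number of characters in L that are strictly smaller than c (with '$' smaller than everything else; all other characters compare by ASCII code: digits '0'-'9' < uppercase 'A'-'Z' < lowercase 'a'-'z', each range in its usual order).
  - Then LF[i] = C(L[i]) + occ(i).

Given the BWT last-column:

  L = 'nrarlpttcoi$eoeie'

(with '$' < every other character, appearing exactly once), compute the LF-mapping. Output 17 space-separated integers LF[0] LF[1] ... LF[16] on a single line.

Char counts: '$':1, 'a':1, 'c':1, 'e':3, 'i':2, 'l':1, 'n':1, 'o':2, 'p':1, 'r':2, 't':2
C (first-col start): C('$')=0, C('a')=1, C('c')=2, C('e')=3, C('i')=6, C('l')=8, C('n')=9, C('o')=10, C('p')=12, C('r')=13, C('t')=15
L[0]='n': occ=0, LF[0]=C('n')+0=9+0=9
L[1]='r': occ=0, LF[1]=C('r')+0=13+0=13
L[2]='a': occ=0, LF[2]=C('a')+0=1+0=1
L[3]='r': occ=1, LF[3]=C('r')+1=13+1=14
L[4]='l': occ=0, LF[4]=C('l')+0=8+0=8
L[5]='p': occ=0, LF[5]=C('p')+0=12+0=12
L[6]='t': occ=0, LF[6]=C('t')+0=15+0=15
L[7]='t': occ=1, LF[7]=C('t')+1=15+1=16
L[8]='c': occ=0, LF[8]=C('c')+0=2+0=2
L[9]='o': occ=0, LF[9]=C('o')+0=10+0=10
L[10]='i': occ=0, LF[10]=C('i')+0=6+0=6
L[11]='$': occ=0, LF[11]=C('$')+0=0+0=0
L[12]='e': occ=0, LF[12]=C('e')+0=3+0=3
L[13]='o': occ=1, LF[13]=C('o')+1=10+1=11
L[14]='e': occ=1, LF[14]=C('e')+1=3+1=4
L[15]='i': occ=1, LF[15]=C('i')+1=6+1=7
L[16]='e': occ=2, LF[16]=C('e')+2=3+2=5

Answer: 9 13 1 14 8 12 15 16 2 10 6 0 3 11 4 7 5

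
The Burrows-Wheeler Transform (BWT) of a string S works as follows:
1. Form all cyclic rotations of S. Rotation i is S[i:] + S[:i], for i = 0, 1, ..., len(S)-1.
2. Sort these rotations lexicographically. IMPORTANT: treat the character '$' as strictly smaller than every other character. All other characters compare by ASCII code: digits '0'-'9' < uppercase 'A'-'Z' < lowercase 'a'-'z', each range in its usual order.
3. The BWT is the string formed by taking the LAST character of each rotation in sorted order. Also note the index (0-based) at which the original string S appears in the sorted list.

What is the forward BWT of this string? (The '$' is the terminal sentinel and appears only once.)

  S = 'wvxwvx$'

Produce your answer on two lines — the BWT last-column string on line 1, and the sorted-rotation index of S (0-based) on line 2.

All 7 rotations (rotation i = S[i:]+S[:i]):
  rot[0] = wvxwvx$
  rot[1] = vxwvx$w
  rot[2] = xwvx$wv
  rot[3] = wvx$wvx
  rot[4] = vx$wvxw
  rot[5] = x$wvxwv
  rot[6] = $wvxwvx
Sorted (with $ < everything):
  sorted[0] = $wvxwvx  (last char: 'x')
  sorted[1] = vx$wvxw  (last char: 'w')
  sorted[2] = vxwvx$w  (last char: 'w')
  sorted[3] = wvx$wvx  (last char: 'x')
  sorted[4] = wvxwvx$  (last char: '$')
  sorted[5] = x$wvxwv  (last char: 'v')
  sorted[6] = xwvx$wv  (last char: 'v')
Last column: xwwx$vv
Original string S is at sorted index 4

Answer: xwwx$vv
4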